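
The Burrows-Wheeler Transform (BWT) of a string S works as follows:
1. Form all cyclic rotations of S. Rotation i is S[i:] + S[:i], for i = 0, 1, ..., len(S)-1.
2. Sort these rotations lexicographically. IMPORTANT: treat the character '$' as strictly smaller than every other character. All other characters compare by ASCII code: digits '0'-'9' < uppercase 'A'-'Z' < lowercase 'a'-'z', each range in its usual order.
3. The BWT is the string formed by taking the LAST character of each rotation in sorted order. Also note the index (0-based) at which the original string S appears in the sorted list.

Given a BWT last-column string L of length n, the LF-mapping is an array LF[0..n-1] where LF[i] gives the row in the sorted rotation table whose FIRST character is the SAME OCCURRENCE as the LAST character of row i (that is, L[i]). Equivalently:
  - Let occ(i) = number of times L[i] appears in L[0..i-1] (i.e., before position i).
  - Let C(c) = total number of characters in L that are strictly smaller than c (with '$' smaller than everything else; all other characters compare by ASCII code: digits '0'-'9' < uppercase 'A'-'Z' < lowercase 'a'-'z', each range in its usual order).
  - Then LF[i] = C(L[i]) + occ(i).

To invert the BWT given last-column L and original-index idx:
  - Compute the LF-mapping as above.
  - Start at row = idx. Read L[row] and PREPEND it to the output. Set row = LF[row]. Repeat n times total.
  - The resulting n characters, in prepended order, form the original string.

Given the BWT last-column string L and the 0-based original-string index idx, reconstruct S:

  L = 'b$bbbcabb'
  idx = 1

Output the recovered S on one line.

LF mapping: 2 0 3 4 5 8 1 6 7
Walk LF starting at row 1, prepending L[row]:
  step 1: row=1, L[1]='$', prepend. Next row=LF[1]=0
  step 2: row=0, L[0]='b', prepend. Next row=LF[0]=2
  step 3: row=2, L[2]='b', prepend. Next row=LF[2]=3
  step 4: row=3, L[3]='b', prepend. Next row=LF[3]=4
  step 5: row=4, L[4]='b', prepend. Next row=LF[4]=5
  step 6: row=5, L[5]='c', prepend. Next row=LF[5]=8
  step 7: row=8, L[8]='b', prepend. Next row=LF[8]=7
  step 8: row=7, L[7]='b', prepend. Next row=LF[7]=6
  step 9: row=6, L[6]='a', prepend. Next row=LF[6]=1
Reversed output: abbcbbbb$

Answer: abbcbbbb$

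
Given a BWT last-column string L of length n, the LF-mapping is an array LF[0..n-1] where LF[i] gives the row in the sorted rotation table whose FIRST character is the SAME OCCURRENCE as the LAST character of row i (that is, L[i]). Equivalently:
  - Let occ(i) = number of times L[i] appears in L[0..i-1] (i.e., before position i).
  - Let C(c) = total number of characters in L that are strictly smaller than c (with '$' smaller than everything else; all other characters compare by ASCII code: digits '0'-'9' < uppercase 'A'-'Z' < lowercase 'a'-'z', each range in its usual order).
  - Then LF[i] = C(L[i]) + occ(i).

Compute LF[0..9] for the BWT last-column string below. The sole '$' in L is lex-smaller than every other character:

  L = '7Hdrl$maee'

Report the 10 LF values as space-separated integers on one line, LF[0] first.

Char counts: '$':1, '7':1, 'H':1, 'a':1, 'd':1, 'e':2, 'l':1, 'm':1, 'r':1
C (first-col start): C('$')=0, C('7')=1, C('H')=2, C('a')=3, C('d')=4, C('e')=5, C('l')=7, C('m')=8, C('r')=9
L[0]='7': occ=0, LF[0]=C('7')+0=1+0=1
L[1]='H': occ=0, LF[1]=C('H')+0=2+0=2
L[2]='d': occ=0, LF[2]=C('d')+0=4+0=4
L[3]='r': occ=0, LF[3]=C('r')+0=9+0=9
L[4]='l': occ=0, LF[4]=C('l')+0=7+0=7
L[5]='$': occ=0, LF[5]=C('$')+0=0+0=0
L[6]='m': occ=0, LF[6]=C('m')+0=8+0=8
L[7]='a': occ=0, LF[7]=C('a')+0=3+0=3
L[8]='e': occ=0, LF[8]=C('e')+0=5+0=5
L[9]='e': occ=1, LF[9]=C('e')+1=5+1=6

Answer: 1 2 4 9 7 0 8 3 5 6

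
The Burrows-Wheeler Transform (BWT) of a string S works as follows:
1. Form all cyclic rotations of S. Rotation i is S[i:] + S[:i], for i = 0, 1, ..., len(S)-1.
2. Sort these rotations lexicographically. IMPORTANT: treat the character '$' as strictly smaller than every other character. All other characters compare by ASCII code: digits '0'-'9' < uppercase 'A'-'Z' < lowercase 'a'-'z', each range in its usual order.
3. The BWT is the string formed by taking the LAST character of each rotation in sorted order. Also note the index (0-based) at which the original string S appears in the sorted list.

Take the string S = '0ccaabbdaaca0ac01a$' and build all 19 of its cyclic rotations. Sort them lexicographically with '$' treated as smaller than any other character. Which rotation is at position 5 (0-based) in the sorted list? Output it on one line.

All 19 rotations (rotation i = S[i:]+S[:i]):
  rot[0] = 0ccaabbdaaca0ac01a$
  rot[1] = ccaabbdaaca0ac01a$0
  rot[2] = caabbdaaca0ac01a$0c
  rot[3] = aabbdaaca0ac01a$0cc
  rot[4] = abbdaaca0ac01a$0cca
  rot[5] = bbdaaca0ac01a$0ccaa
  rot[6] = bdaaca0ac01a$0ccaab
  rot[7] = daaca0ac01a$0ccaabb
  rot[8] = aaca0ac01a$0ccaabbd
  rot[9] = aca0ac01a$0ccaabbda
  rot[10] = ca0ac01a$0ccaabbdaa
  rot[11] = a0ac01a$0ccaabbdaac
  rot[12] = 0ac01a$0ccaabbdaaca
  rot[13] = ac01a$0ccaabbdaaca0
  rot[14] = c01a$0ccaabbdaaca0a
  rot[15] = 01a$0ccaabbdaaca0ac
  rot[16] = 1a$0ccaabbdaaca0ac0
  rot[17] = a$0ccaabbdaaca0ac01
  rot[18] = $0ccaabbdaaca0ac01a
Sorted (with $ < everything):
  sorted[0] = $0ccaabbdaaca0ac01a
  sorted[1] = 01a$0ccaabbdaaca0ac
  sorted[2] = 0ac01a$0ccaabbdaaca
  sorted[3] = 0ccaabbdaaca0ac01a$
  sorted[4] = 1a$0ccaabbdaaca0ac0
  sorted[5] = a$0ccaabbdaaca0ac01
  sorted[6] = a0ac01a$0ccaabbdaac
  sorted[7] = aabbdaaca0ac01a$0cc
  sorted[8] = aaca0ac01a$0ccaabbd
  sorted[9] = abbdaaca0ac01a$0cca
  sorted[10] = ac01a$0ccaabbdaaca0
  sorted[11] = aca0ac01a$0ccaabbda
  sorted[12] = bbdaaca0ac01a$0ccaa
  sorted[13] = bdaaca0ac01a$0ccaab
  sorted[14] = c01a$0ccaabbdaaca0a
  sorted[15] = ca0ac01a$0ccaabbdaa
  sorted[16] = caabbdaaca0ac01a$0c
  sorted[17] = ccaabbdaaca0ac01a$0
  sorted[18] = daaca0ac01a$0ccaabb
sorted[5] = a$0ccaabbdaaca0ac01

Answer: a$0ccaabbdaaca0ac01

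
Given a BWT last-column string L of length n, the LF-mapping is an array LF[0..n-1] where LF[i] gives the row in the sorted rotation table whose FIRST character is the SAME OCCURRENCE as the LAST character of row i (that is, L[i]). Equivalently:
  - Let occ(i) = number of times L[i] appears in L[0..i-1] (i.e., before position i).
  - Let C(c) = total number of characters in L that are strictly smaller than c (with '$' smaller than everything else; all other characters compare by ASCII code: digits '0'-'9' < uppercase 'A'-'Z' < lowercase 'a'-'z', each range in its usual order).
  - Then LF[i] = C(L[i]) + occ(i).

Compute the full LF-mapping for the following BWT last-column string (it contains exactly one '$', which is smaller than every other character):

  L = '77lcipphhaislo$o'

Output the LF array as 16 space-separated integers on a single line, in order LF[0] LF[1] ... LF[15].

Answer: 1 2 9 4 7 13 14 5 6 3 8 15 10 11 0 12

Derivation:
Char counts: '$':1, '7':2, 'a':1, 'c':1, 'h':2, 'i':2, 'l':2, 'o':2, 'p':2, 's':1
C (first-col start): C('$')=0, C('7')=1, C('a')=3, C('c')=4, C('h')=5, C('i')=7, C('l')=9, C('o')=11, C('p')=13, C('s')=15
L[0]='7': occ=0, LF[0]=C('7')+0=1+0=1
L[1]='7': occ=1, LF[1]=C('7')+1=1+1=2
L[2]='l': occ=0, LF[2]=C('l')+0=9+0=9
L[3]='c': occ=0, LF[3]=C('c')+0=4+0=4
L[4]='i': occ=0, LF[4]=C('i')+0=7+0=7
L[5]='p': occ=0, LF[5]=C('p')+0=13+0=13
L[6]='p': occ=1, LF[6]=C('p')+1=13+1=14
L[7]='h': occ=0, LF[7]=C('h')+0=5+0=5
L[8]='h': occ=1, LF[8]=C('h')+1=5+1=6
L[9]='a': occ=0, LF[9]=C('a')+0=3+0=3
L[10]='i': occ=1, LF[10]=C('i')+1=7+1=8
L[11]='s': occ=0, LF[11]=C('s')+0=15+0=15
L[12]='l': occ=1, LF[12]=C('l')+1=9+1=10
L[13]='o': occ=0, LF[13]=C('o')+0=11+0=11
L[14]='$': occ=0, LF[14]=C('$')+0=0+0=0
L[15]='o': occ=1, LF[15]=C('o')+1=11+1=12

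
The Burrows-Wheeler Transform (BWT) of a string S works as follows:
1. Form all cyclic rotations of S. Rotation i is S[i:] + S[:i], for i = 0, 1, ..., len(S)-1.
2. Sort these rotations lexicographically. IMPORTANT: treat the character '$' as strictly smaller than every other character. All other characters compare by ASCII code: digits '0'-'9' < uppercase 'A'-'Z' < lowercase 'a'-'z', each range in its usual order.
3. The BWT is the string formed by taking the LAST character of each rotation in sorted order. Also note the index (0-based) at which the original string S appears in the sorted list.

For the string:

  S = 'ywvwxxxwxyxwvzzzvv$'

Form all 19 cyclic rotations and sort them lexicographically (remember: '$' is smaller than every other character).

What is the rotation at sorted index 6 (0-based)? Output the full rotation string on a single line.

Answer: wvzzzvv$ywvwxxxwxyx

Derivation:
All 19 rotations (rotation i = S[i:]+S[:i]):
  rot[0] = ywvwxxxwxyxwvzzzvv$
  rot[1] = wvwxxxwxyxwvzzzvv$y
  rot[2] = vwxxxwxyxwvzzzvv$yw
  rot[3] = wxxxwxyxwvzzzvv$ywv
  rot[4] = xxxwxyxwvzzzvv$ywvw
  rot[5] = xxwxyxwvzzzvv$ywvwx
  rot[6] = xwxyxwvzzzvv$ywvwxx
  rot[7] = wxyxwvzzzvv$ywvwxxx
  rot[8] = xyxwvzzzvv$ywvwxxxw
  rot[9] = yxwvzzzvv$ywvwxxxwx
  rot[10] = xwvzzzvv$ywvwxxxwxy
  rot[11] = wvzzzvv$ywvwxxxwxyx
  rot[12] = vzzzvv$ywvwxxxwxyxw
  rot[13] = zzzvv$ywvwxxxwxyxwv
  rot[14] = zzvv$ywvwxxxwxyxwvz
  rot[15] = zvv$ywvwxxxwxyxwvzz
  rot[16] = vv$ywvwxxxwxyxwvzzz
  rot[17] = v$ywvwxxxwxyxwvzzzv
  rot[18] = $ywvwxxxwxyxwvzzzvv
Sorted (with $ < everything):
  sorted[0] = $ywvwxxxwxyxwvzzzvv
  sorted[1] = v$ywvwxxxwxyxwvzzzv
  sorted[2] = vv$ywvwxxxwxyxwvzzz
  sorted[3] = vwxxxwxyxwvzzzvv$yw
  sorted[4] = vzzzvv$ywvwxxxwxyxw
  sorted[5] = wvwxxxwxyxwvzzzvv$y
  sorted[6] = wvzzzvv$ywvwxxxwxyx
  sorted[7] = wxxxwxyxwvzzzvv$ywv
  sorted[8] = wxyxwvzzzvv$ywvwxxx
  sorted[9] = xwvzzzvv$ywvwxxxwxy
  sorted[10] = xwxyxwvzzzvv$ywvwxx
  sorted[11] = xxwxyxwvzzzvv$ywvwx
  sorted[12] = xxxwxyxwvzzzvv$ywvw
  sorted[13] = xyxwvzzzvv$ywvwxxxw
  sorted[14] = ywvwxxxwxyxwvzzzvv$
  sorted[15] = yxwvzzzvv$ywvwxxxwx
  sorted[16] = zvv$ywvwxxxwxyxwvzz
  sorted[17] = zzvv$ywvwxxxwxyxwvz
  sorted[18] = zzzvv$ywvwxxxwxyxwv
sorted[6] = wvzzzvv$ywvwxxxwxyx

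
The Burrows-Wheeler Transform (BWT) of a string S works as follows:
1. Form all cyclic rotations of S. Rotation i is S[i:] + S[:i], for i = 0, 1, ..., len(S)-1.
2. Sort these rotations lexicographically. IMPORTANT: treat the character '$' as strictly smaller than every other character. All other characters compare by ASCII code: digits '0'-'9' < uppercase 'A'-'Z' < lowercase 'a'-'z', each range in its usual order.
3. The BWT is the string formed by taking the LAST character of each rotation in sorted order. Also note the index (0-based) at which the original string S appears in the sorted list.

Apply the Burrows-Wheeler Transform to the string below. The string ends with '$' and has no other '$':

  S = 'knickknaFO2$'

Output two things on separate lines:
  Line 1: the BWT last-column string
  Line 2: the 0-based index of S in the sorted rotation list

All 12 rotations (rotation i = S[i:]+S[:i]):
  rot[0] = knickknaFO2$
  rot[1] = nickknaFO2$k
  rot[2] = ickknaFO2$kn
  rot[3] = ckknaFO2$kni
  rot[4] = kknaFO2$knic
  rot[5] = knaFO2$knick
  rot[6] = naFO2$knickk
  rot[7] = aFO2$knickkn
  rot[8] = FO2$knickkna
  rot[9] = O2$knickknaF
  rot[10] = 2$knickknaFO
  rot[11] = $knickknaFO2
Sorted (with $ < everything):
  sorted[0] = $knickknaFO2  (last char: '2')
  sorted[1] = 2$knickknaFO  (last char: 'O')
  sorted[2] = FO2$knickkna  (last char: 'a')
  sorted[3] = O2$knickknaF  (last char: 'F')
  sorted[4] = aFO2$knickkn  (last char: 'n')
  sorted[5] = ckknaFO2$kni  (last char: 'i')
  sorted[6] = ickknaFO2$kn  (last char: 'n')
  sorted[7] = kknaFO2$knic  (last char: 'c')
  sorted[8] = knaFO2$knick  (last char: 'k')
  sorted[9] = knickknaFO2$  (last char: '$')
  sorted[10] = naFO2$knickk  (last char: 'k')
  sorted[11] = nickknaFO2$k  (last char: 'k')
Last column: 2OaFninck$kk
Original string S is at sorted index 9

Answer: 2OaFninck$kk
9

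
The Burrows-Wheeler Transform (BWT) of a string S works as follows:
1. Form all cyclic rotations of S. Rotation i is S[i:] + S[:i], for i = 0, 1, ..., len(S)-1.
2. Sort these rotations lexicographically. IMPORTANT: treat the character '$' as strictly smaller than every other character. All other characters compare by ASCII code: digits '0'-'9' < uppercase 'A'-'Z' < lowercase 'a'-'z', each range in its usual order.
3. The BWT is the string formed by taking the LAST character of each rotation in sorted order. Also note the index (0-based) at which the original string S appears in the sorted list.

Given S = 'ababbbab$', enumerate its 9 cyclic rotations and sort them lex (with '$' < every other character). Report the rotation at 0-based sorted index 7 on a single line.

Answer: bbab$abab

Derivation:
All 9 rotations (rotation i = S[i:]+S[:i]):
  rot[0] = ababbbab$
  rot[1] = babbbab$a
  rot[2] = abbbab$ab
  rot[3] = bbbab$aba
  rot[4] = bbab$abab
  rot[5] = bab$ababb
  rot[6] = ab$ababbb
  rot[7] = b$ababbba
  rot[8] = $ababbbab
Sorted (with $ < everything):
  sorted[0] = $ababbbab
  sorted[1] = ab$ababbb
  sorted[2] = ababbbab$
  sorted[3] = abbbab$ab
  sorted[4] = b$ababbba
  sorted[5] = bab$ababb
  sorted[6] = babbbab$a
  sorted[7] = bbab$abab
  sorted[8] = bbbab$aba
sorted[7] = bbab$abab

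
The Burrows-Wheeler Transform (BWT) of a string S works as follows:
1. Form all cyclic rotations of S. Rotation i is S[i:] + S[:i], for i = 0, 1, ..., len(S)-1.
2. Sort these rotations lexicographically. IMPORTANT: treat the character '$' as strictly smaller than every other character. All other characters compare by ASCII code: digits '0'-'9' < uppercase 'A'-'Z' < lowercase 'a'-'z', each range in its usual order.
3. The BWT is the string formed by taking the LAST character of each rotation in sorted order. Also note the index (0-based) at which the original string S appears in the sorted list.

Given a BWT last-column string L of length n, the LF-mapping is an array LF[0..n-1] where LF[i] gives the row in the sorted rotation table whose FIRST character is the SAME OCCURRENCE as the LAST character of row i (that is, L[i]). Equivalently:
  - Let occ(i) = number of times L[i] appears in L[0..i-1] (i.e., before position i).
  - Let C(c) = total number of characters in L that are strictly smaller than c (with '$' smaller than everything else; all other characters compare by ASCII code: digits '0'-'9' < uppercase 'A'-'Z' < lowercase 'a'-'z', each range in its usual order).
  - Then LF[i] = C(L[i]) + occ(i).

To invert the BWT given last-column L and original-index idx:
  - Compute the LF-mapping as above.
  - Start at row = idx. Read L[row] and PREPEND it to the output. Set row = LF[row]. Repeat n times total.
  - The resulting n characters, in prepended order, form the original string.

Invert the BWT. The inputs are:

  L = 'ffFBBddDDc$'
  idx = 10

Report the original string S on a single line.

LF mapping: 9 10 5 1 2 7 8 3 4 6 0
Walk LF starting at row 10, prepending L[row]:
  step 1: row=10, L[10]='$', prepend. Next row=LF[10]=0
  step 2: row=0, L[0]='f', prepend. Next row=LF[0]=9
  step 3: row=9, L[9]='c', prepend. Next row=LF[9]=6
  step 4: row=6, L[6]='d', prepend. Next row=LF[6]=8
  step 5: row=8, L[8]='D', prepend. Next row=LF[8]=4
  step 6: row=4, L[4]='B', prepend. Next row=LF[4]=2
  step 7: row=2, L[2]='F', prepend. Next row=LF[2]=5
  step 8: row=5, L[5]='d', prepend. Next row=LF[5]=7
  step 9: row=7, L[7]='D', prepend. Next row=LF[7]=3
  step 10: row=3, L[3]='B', prepend. Next row=LF[3]=1
  step 11: row=1, L[1]='f', prepend. Next row=LF[1]=10
Reversed output: fBDdFBDdcf$

Answer: fBDdFBDdcf$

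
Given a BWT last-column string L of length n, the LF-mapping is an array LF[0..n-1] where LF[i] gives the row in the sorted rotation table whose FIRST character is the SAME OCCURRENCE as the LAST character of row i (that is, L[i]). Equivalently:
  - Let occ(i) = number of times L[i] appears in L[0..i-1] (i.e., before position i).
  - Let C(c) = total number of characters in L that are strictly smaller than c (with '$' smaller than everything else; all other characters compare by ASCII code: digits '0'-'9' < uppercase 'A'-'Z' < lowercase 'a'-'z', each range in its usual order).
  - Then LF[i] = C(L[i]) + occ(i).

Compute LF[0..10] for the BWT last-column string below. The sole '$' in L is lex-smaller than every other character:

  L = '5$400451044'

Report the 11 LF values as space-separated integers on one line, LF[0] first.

Answer: 9 0 5 1 2 6 10 4 3 7 8

Derivation:
Char counts: '$':1, '0':3, '1':1, '4':4, '5':2
C (first-col start): C('$')=0, C('0')=1, C('1')=4, C('4')=5, C('5')=9
L[0]='5': occ=0, LF[0]=C('5')+0=9+0=9
L[1]='$': occ=0, LF[1]=C('$')+0=0+0=0
L[2]='4': occ=0, LF[2]=C('4')+0=5+0=5
L[3]='0': occ=0, LF[3]=C('0')+0=1+0=1
L[4]='0': occ=1, LF[4]=C('0')+1=1+1=2
L[5]='4': occ=1, LF[5]=C('4')+1=5+1=6
L[6]='5': occ=1, LF[6]=C('5')+1=9+1=10
L[7]='1': occ=0, LF[7]=C('1')+0=4+0=4
L[8]='0': occ=2, LF[8]=C('0')+2=1+2=3
L[9]='4': occ=2, LF[9]=C('4')+2=5+2=7
L[10]='4': occ=3, LF[10]=C('4')+3=5+3=8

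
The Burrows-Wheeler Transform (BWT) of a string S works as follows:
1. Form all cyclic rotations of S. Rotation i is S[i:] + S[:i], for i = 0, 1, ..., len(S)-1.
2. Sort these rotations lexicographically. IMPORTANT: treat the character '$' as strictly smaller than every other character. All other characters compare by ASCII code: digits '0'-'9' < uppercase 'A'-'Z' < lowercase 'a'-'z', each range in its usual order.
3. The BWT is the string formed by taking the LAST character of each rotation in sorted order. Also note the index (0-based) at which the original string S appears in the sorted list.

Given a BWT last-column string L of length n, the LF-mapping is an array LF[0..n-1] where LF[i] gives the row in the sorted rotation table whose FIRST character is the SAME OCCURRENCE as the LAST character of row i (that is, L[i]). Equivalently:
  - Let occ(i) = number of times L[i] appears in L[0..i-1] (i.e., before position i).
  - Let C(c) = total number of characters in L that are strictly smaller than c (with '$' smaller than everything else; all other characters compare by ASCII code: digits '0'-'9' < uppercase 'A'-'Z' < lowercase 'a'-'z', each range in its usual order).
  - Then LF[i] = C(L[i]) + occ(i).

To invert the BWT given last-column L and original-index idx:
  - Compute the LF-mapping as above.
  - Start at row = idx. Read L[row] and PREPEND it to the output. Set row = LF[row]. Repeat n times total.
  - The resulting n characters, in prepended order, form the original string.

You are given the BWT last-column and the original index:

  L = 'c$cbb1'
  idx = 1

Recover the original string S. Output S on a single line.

Answer: 1cbbc$

Derivation:
LF mapping: 4 0 5 2 3 1
Walk LF starting at row 1, prepending L[row]:
  step 1: row=1, L[1]='$', prepend. Next row=LF[1]=0
  step 2: row=0, L[0]='c', prepend. Next row=LF[0]=4
  step 3: row=4, L[4]='b', prepend. Next row=LF[4]=3
  step 4: row=3, L[3]='b', prepend. Next row=LF[3]=2
  step 5: row=2, L[2]='c', prepend. Next row=LF[2]=5
  step 6: row=5, L[5]='1', prepend. Next row=LF[5]=1
Reversed output: 1cbbc$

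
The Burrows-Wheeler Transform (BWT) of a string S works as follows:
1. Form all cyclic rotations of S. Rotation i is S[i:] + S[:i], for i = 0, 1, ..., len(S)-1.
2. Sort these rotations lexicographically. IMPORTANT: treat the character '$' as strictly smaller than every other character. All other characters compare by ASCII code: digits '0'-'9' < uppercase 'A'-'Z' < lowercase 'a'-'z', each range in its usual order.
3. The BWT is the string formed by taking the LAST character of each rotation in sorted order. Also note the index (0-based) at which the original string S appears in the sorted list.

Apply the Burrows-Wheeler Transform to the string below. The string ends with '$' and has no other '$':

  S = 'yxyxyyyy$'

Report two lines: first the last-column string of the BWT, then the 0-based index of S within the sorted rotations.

Answer: yyyy$xyyx
4

Derivation:
All 9 rotations (rotation i = S[i:]+S[:i]):
  rot[0] = yxyxyyyy$
  rot[1] = xyxyyyy$y
  rot[2] = yxyyyy$yx
  rot[3] = xyyyy$yxy
  rot[4] = yyyy$yxyx
  rot[5] = yyy$yxyxy
  rot[6] = yy$yxyxyy
  rot[7] = y$yxyxyyy
  rot[8] = $yxyxyyyy
Sorted (with $ < everything):
  sorted[0] = $yxyxyyyy  (last char: 'y')
  sorted[1] = xyxyyyy$y  (last char: 'y')
  sorted[2] = xyyyy$yxy  (last char: 'y')
  sorted[3] = y$yxyxyyy  (last char: 'y')
  sorted[4] = yxyxyyyy$  (last char: '$')
  sorted[5] = yxyyyy$yx  (last char: 'x')
  sorted[6] = yy$yxyxyy  (last char: 'y')
  sorted[7] = yyy$yxyxy  (last char: 'y')
  sorted[8] = yyyy$yxyx  (last char: 'x')
Last column: yyyy$xyyx
Original string S is at sorted index 4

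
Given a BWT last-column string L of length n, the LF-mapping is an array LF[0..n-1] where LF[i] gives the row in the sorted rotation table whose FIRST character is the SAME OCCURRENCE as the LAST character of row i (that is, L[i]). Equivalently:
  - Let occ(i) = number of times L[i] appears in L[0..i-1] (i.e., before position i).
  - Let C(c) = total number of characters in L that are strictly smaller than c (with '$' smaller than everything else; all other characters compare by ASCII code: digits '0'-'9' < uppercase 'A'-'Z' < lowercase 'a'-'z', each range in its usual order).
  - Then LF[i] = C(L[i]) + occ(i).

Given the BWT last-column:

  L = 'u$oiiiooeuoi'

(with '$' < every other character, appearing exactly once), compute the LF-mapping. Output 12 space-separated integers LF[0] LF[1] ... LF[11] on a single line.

Char counts: '$':1, 'e':1, 'i':4, 'o':4, 'u':2
C (first-col start): C('$')=0, C('e')=1, C('i')=2, C('o')=6, C('u')=10
L[0]='u': occ=0, LF[0]=C('u')+0=10+0=10
L[1]='$': occ=0, LF[1]=C('$')+0=0+0=0
L[2]='o': occ=0, LF[2]=C('o')+0=6+0=6
L[3]='i': occ=0, LF[3]=C('i')+0=2+0=2
L[4]='i': occ=1, LF[4]=C('i')+1=2+1=3
L[5]='i': occ=2, LF[5]=C('i')+2=2+2=4
L[6]='o': occ=1, LF[6]=C('o')+1=6+1=7
L[7]='o': occ=2, LF[7]=C('o')+2=6+2=8
L[8]='e': occ=0, LF[8]=C('e')+0=1+0=1
L[9]='u': occ=1, LF[9]=C('u')+1=10+1=11
L[10]='o': occ=3, LF[10]=C('o')+3=6+3=9
L[11]='i': occ=3, LF[11]=C('i')+3=2+3=5

Answer: 10 0 6 2 3 4 7 8 1 11 9 5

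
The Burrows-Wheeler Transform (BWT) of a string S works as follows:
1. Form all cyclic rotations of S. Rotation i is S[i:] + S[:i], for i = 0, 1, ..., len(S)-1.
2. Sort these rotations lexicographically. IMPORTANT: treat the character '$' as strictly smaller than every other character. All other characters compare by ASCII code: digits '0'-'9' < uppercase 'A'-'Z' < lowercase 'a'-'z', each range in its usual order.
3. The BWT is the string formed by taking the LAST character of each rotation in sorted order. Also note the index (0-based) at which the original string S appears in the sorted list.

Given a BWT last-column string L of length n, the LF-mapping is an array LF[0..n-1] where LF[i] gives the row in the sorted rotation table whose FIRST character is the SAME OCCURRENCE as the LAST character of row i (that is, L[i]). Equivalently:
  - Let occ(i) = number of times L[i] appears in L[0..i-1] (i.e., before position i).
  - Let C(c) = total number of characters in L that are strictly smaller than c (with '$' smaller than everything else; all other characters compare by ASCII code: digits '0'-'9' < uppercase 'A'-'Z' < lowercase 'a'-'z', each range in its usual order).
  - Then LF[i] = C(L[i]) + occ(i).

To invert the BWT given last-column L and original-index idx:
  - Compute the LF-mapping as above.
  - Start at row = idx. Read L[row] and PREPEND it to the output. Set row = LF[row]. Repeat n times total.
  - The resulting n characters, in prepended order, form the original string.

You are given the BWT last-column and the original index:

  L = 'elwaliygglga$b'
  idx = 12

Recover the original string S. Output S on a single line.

Answer: wallabygiggle$

Derivation:
LF mapping: 4 9 12 1 10 8 13 5 6 11 7 2 0 3
Walk LF starting at row 12, prepending L[row]:
  step 1: row=12, L[12]='$', prepend. Next row=LF[12]=0
  step 2: row=0, L[0]='e', prepend. Next row=LF[0]=4
  step 3: row=4, L[4]='l', prepend. Next row=LF[4]=10
  step 4: row=10, L[10]='g', prepend. Next row=LF[10]=7
  step 5: row=7, L[7]='g', prepend. Next row=LF[7]=5
  step 6: row=5, L[5]='i', prepend. Next row=LF[5]=8
  step 7: row=8, L[8]='g', prepend. Next row=LF[8]=6
  step 8: row=6, L[6]='y', prepend. Next row=LF[6]=13
  step 9: row=13, L[13]='b', prepend. Next row=LF[13]=3
  step 10: row=3, L[3]='a', prepend. Next row=LF[3]=1
  step 11: row=1, L[1]='l', prepend. Next row=LF[1]=9
  step 12: row=9, L[9]='l', prepend. Next row=LF[9]=11
  step 13: row=11, L[11]='a', prepend. Next row=LF[11]=2
  step 14: row=2, L[2]='w', prepend. Next row=LF[2]=12
Reversed output: wallabygiggle$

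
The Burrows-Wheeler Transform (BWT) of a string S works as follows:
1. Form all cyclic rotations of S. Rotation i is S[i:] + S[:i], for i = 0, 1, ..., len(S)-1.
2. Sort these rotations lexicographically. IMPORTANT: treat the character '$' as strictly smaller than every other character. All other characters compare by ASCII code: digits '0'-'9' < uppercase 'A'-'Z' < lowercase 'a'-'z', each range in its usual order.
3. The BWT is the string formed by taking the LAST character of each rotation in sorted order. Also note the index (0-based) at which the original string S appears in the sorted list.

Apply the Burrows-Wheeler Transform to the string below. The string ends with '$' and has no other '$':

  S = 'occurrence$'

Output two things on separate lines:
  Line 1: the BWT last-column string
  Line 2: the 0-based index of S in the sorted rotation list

All 11 rotations (rotation i = S[i:]+S[:i]):
  rot[0] = occurrence$
  rot[1] = ccurrence$o
  rot[2] = currence$oc
  rot[3] = urrence$occ
  rot[4] = rrence$occu
  rot[5] = rence$occur
  rot[6] = ence$occurr
  rot[7] = nce$occurre
  rot[8] = ce$occurren
  rot[9] = e$occurrenc
  rot[10] = $occurrence
Sorted (with $ < everything):
  sorted[0] = $occurrence  (last char: 'e')
  sorted[1] = ccurrence$o  (last char: 'o')
  sorted[2] = ce$occurren  (last char: 'n')
  sorted[3] = currence$oc  (last char: 'c')
  sorted[4] = e$occurrenc  (last char: 'c')
  sorted[5] = ence$occurr  (last char: 'r')
  sorted[6] = nce$occurre  (last char: 'e')
  sorted[7] = occurrence$  (last char: '$')
  sorted[8] = rence$occur  (last char: 'r')
  sorted[9] = rrence$occu  (last char: 'u')
  sorted[10] = urrence$occ  (last char: 'c')
Last column: eonccre$ruc
Original string S is at sorted index 7

Answer: eonccre$ruc
7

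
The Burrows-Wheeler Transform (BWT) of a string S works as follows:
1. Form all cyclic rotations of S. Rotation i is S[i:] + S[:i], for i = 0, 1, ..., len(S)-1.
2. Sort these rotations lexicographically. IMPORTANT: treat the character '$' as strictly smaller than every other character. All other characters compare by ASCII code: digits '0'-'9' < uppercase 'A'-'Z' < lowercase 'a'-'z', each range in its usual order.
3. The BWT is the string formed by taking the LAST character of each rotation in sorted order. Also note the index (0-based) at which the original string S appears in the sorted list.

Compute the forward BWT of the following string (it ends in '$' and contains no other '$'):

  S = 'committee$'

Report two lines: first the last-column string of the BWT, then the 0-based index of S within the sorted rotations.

All 10 rotations (rotation i = S[i:]+S[:i]):
  rot[0] = committee$
  rot[1] = ommittee$c
  rot[2] = mmittee$co
  rot[3] = mittee$com
  rot[4] = ittee$comm
  rot[5] = ttee$commi
  rot[6] = tee$commit
  rot[7] = ee$committ
  rot[8] = e$committe
  rot[9] = $committee
Sorted (with $ < everything):
  sorted[0] = $committee  (last char: 'e')
  sorted[1] = committee$  (last char: '$')
  sorted[2] = e$committe  (last char: 'e')
  sorted[3] = ee$committ  (last char: 't')
  sorted[4] = ittee$comm  (last char: 'm')
  sorted[5] = mittee$com  (last char: 'm')
  sorted[6] = mmittee$co  (last char: 'o')
  sorted[7] = ommittee$c  (last char: 'c')
  sorted[8] = tee$commit  (last char: 't')
  sorted[9] = ttee$commi  (last char: 'i')
Last column: e$etmmocti
Original string S is at sorted index 1

Answer: e$etmmocti
1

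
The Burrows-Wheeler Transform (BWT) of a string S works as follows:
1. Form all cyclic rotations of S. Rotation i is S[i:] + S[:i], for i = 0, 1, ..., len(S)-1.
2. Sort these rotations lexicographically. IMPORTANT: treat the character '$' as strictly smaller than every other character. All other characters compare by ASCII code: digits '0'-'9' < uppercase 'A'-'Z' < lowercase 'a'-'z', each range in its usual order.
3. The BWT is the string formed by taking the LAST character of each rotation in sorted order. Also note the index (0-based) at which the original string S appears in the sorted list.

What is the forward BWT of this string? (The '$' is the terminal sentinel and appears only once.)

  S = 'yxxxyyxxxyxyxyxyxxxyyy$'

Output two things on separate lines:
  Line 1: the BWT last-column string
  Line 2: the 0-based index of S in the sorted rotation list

Answer: yyyyxxxyyyxxxyy$xxxxyxx
15

Derivation:
All 23 rotations (rotation i = S[i:]+S[:i]):
  rot[0] = yxxxyyxxxyxyxyxyxxxyyy$
  rot[1] = xxxyyxxxyxyxyxyxxxyyy$y
  rot[2] = xxyyxxxyxyxyxyxxxyyy$yx
  rot[3] = xyyxxxyxyxyxyxxxyyy$yxx
  rot[4] = yyxxxyxyxyxyxxxyyy$yxxx
  rot[5] = yxxxyxyxyxyxxxyyy$yxxxy
  rot[6] = xxxyxyxyxyxxxyyy$yxxxyy
  rot[7] = xxyxyxyxyxxxyyy$yxxxyyx
  rot[8] = xyxyxyxyxxxyyy$yxxxyyxx
  rot[9] = yxyxyxyxxxyyy$yxxxyyxxx
  rot[10] = xyxyxyxxxyyy$yxxxyyxxxy
  rot[11] = yxyxyxxxyyy$yxxxyyxxxyx
  rot[12] = xyxyxxxyyy$yxxxyyxxxyxy
  rot[13] = yxyxxxyyy$yxxxyyxxxyxyx
  rot[14] = xyxxxyyy$yxxxyyxxxyxyxy
  rot[15] = yxxxyyy$yxxxyyxxxyxyxyx
  rot[16] = xxxyyy$yxxxyyxxxyxyxyxy
  rot[17] = xxyyy$yxxxyyxxxyxyxyxyx
  rot[18] = xyyy$yxxxyyxxxyxyxyxyxx
  rot[19] = yyy$yxxxyyxxxyxyxyxyxxx
  rot[20] = yy$yxxxyyxxxyxyxyxyxxxy
  rot[21] = y$yxxxyyxxxyxyxyxyxxxyy
  rot[22] = $yxxxyyxxxyxyxyxyxxxyyy
Sorted (with $ < everything):
  sorted[0] = $yxxxyyxxxyxyxyxyxxxyyy  (last char: 'y')
  sorted[1] = xxxyxyxyxyxxxyyy$yxxxyy  (last char: 'y')
  sorted[2] = xxxyyxxxyxyxyxyxxxyyy$y  (last char: 'y')
  sorted[3] = xxxyyy$yxxxyyxxxyxyxyxy  (last char: 'y')
  sorted[4] = xxyxyxyxyxxxyyy$yxxxyyx  (last char: 'x')
  sorted[5] = xxyyxxxyxyxyxyxxxyyy$yx  (last char: 'x')
  sorted[6] = xxyyy$yxxxyyxxxyxyxyxyx  (last char: 'x')
  sorted[7] = xyxxxyyy$yxxxyyxxxyxyxy  (last char: 'y')
  sorted[8] = xyxyxxxyyy$yxxxyyxxxyxy  (last char: 'y')
  sorted[9] = xyxyxyxxxyyy$yxxxyyxxxy  (last char: 'y')
  sorted[10] = xyxyxyxyxxxyyy$yxxxyyxx  (last char: 'x')
  sorted[11] = xyyxxxyxyxyxyxxxyyy$yxx  (last char: 'x')
  sorted[12] = xyyy$yxxxyyxxxyxyxyxyxx  (last char: 'x')
  sorted[13] = y$yxxxyyxxxyxyxyxyxxxyy  (last char: 'y')
  sorted[14] = yxxxyxyxyxyxxxyyy$yxxxy  (last char: 'y')
  sorted[15] = yxxxyyxxxyxyxyxyxxxyyy$  (last char: '$')
  sorted[16] = yxxxyyy$yxxxyyxxxyxyxyx  (last char: 'x')
  sorted[17] = yxyxxxyyy$yxxxyyxxxyxyx  (last char: 'x')
  sorted[18] = yxyxyxxxyyy$yxxxyyxxxyx  (last char: 'x')
  sorted[19] = yxyxyxyxxxyyy$yxxxyyxxx  (last char: 'x')
  sorted[20] = yy$yxxxyyxxxyxyxyxyxxxy  (last char: 'y')
  sorted[21] = yyxxxyxyxyxyxxxyyy$yxxx  (last char: 'x')
  sorted[22] = yyy$yxxxyyxxxyxyxyxyxxx  (last char: 'x')
Last column: yyyyxxxyyyxxxyy$xxxxyxx
Original string S is at sorted index 15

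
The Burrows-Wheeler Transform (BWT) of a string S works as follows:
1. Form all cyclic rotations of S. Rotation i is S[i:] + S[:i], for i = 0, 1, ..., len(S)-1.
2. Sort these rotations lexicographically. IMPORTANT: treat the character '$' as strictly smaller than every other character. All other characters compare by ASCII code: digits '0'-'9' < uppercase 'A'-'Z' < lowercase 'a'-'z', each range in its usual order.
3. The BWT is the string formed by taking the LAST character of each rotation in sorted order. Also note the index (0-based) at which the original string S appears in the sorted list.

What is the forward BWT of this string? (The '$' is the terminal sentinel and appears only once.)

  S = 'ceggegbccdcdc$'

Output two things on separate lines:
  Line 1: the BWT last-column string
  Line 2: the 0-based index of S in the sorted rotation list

All 14 rotations (rotation i = S[i:]+S[:i]):
  rot[0] = ceggegbccdcdc$
  rot[1] = eggegbccdcdc$c
  rot[2] = ggegbccdcdc$ce
  rot[3] = gegbccdcdc$ceg
  rot[4] = egbccdcdc$cegg
  rot[5] = gbccdcdc$cegge
  rot[6] = bccdcdc$ceggeg
  rot[7] = ccdcdc$ceggegb
  rot[8] = cdcdc$ceggegbc
  rot[9] = dcdc$ceggegbcc
  rot[10] = cdc$ceggegbccd
  rot[11] = dc$ceggegbccdc
  rot[12] = c$ceggegbccdcd
  rot[13] = $ceggegbccdcdc
Sorted (with $ < everything):
  sorted[0] = $ceggegbccdcdc  (last char: 'c')
  sorted[1] = bccdcdc$ceggeg  (last char: 'g')
  sorted[2] = c$ceggegbccdcd  (last char: 'd')
  sorted[3] = ccdcdc$ceggegb  (last char: 'b')
  sorted[4] = cdc$ceggegbccd  (last char: 'd')
  sorted[5] = cdcdc$ceggegbc  (last char: 'c')
  sorted[6] = ceggegbccdcdc$  (last char: '$')
  sorted[7] = dc$ceggegbccdc  (last char: 'c')
  sorted[8] = dcdc$ceggegbcc  (last char: 'c')
  sorted[9] = egbccdcdc$cegg  (last char: 'g')
  sorted[10] = eggegbccdcdc$c  (last char: 'c')
  sorted[11] = gbccdcdc$cegge  (last char: 'e')
  sorted[12] = gegbccdcdc$ceg  (last char: 'g')
  sorted[13] = ggegbccdcdc$ce  (last char: 'e')
Last column: cgdbdc$ccgcege
Original string S is at sorted index 6

Answer: cgdbdc$ccgcege
6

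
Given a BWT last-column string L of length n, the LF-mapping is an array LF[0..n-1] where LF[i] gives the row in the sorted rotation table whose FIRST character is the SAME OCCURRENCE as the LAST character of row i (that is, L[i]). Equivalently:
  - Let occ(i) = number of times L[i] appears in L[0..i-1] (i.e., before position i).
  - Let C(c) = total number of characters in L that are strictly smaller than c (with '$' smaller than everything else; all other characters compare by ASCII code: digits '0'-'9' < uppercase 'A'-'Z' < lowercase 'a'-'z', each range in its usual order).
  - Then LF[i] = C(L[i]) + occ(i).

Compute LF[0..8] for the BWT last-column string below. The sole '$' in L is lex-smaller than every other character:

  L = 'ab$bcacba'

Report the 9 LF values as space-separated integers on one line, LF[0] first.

Answer: 1 4 0 5 7 2 8 6 3

Derivation:
Char counts: '$':1, 'a':3, 'b':3, 'c':2
C (first-col start): C('$')=0, C('a')=1, C('b')=4, C('c')=7
L[0]='a': occ=0, LF[0]=C('a')+0=1+0=1
L[1]='b': occ=0, LF[1]=C('b')+0=4+0=4
L[2]='$': occ=0, LF[2]=C('$')+0=0+0=0
L[3]='b': occ=1, LF[3]=C('b')+1=4+1=5
L[4]='c': occ=0, LF[4]=C('c')+0=7+0=7
L[5]='a': occ=1, LF[5]=C('a')+1=1+1=2
L[6]='c': occ=1, LF[6]=C('c')+1=7+1=8
L[7]='b': occ=2, LF[7]=C('b')+2=4+2=6
L[8]='a': occ=2, LF[8]=C('a')+2=1+2=3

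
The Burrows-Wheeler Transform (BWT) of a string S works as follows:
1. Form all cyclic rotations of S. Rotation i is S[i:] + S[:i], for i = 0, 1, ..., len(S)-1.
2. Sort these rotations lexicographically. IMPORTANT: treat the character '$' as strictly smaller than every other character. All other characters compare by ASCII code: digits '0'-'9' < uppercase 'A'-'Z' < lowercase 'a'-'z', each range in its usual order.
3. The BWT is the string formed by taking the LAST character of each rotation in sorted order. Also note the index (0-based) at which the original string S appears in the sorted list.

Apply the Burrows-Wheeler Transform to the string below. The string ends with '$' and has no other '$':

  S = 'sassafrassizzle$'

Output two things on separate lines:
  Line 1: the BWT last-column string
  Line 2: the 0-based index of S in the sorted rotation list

All 16 rotations (rotation i = S[i:]+S[:i]):
  rot[0] = sassafrassizzle$
  rot[1] = assafrassizzle$s
  rot[2] = ssafrassizzle$sa
  rot[3] = safrassizzle$sas
  rot[4] = afrassizzle$sass
  rot[5] = frassizzle$sassa
  rot[6] = rassizzle$sassaf
  rot[7] = assizzle$sassafr
  rot[8] = ssizzle$sassafra
  rot[9] = sizzle$sassafras
  rot[10] = izzle$sassafrass
  rot[11] = zzle$sassafrassi
  rot[12] = zle$sassafrassiz
  rot[13] = le$sassafrassizz
  rot[14] = e$sassafrassizzl
  rot[15] = $sassafrassizzle
Sorted (with $ < everything):
  sorted[0] = $sassafrassizzle  (last char: 'e')
  sorted[1] = afrassizzle$sass  (last char: 's')
  sorted[2] = assafrassizzle$s  (last char: 's')
  sorted[3] = assizzle$sassafr  (last char: 'r')
  sorted[4] = e$sassafrassizzl  (last char: 'l')
  sorted[5] = frassizzle$sassa  (last char: 'a')
  sorted[6] = izzle$sassafrass  (last char: 's')
  sorted[7] = le$sassafrassizz  (last char: 'z')
  sorted[8] = rassizzle$sassaf  (last char: 'f')
  sorted[9] = safrassizzle$sas  (last char: 's')
  sorted[10] = sassafrassizzle$  (last char: '$')
  sorted[11] = sizzle$sassafras  (last char: 's')
  sorted[12] = ssafrassizzle$sa  (last char: 'a')
  sorted[13] = ssizzle$sassafra  (last char: 'a')
  sorted[14] = zle$sassafrassiz  (last char: 'z')
  sorted[15] = zzle$sassafrassi  (last char: 'i')
Last column: essrlaszfs$saazi
Original string S is at sorted index 10

Answer: essrlaszfs$saazi
10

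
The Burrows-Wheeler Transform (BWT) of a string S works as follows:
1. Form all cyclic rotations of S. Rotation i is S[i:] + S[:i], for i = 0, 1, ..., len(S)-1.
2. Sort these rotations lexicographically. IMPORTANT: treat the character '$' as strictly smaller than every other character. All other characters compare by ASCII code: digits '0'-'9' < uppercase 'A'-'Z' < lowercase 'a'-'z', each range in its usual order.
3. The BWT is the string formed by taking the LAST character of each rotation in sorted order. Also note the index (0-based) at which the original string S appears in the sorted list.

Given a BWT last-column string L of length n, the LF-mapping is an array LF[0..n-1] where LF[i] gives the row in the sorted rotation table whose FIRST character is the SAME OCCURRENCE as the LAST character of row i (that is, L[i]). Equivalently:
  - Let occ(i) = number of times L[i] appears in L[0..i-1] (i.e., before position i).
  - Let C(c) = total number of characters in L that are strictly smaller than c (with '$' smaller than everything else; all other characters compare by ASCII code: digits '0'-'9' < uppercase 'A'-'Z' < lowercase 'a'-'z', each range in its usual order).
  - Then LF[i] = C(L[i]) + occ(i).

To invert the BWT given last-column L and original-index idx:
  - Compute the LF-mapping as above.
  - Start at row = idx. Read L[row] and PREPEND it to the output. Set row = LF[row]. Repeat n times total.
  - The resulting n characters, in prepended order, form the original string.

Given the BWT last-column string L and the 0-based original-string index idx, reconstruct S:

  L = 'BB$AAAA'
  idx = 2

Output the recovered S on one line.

Answer: AABAAB$

Derivation:
LF mapping: 5 6 0 1 2 3 4
Walk LF starting at row 2, prepending L[row]:
  step 1: row=2, L[2]='$', prepend. Next row=LF[2]=0
  step 2: row=0, L[0]='B', prepend. Next row=LF[0]=5
  step 3: row=5, L[5]='A', prepend. Next row=LF[5]=3
  step 4: row=3, L[3]='A', prepend. Next row=LF[3]=1
  step 5: row=1, L[1]='B', prepend. Next row=LF[1]=6
  step 6: row=6, L[6]='A', prepend. Next row=LF[6]=4
  step 7: row=4, L[4]='A', prepend. Next row=LF[4]=2
Reversed output: AABAAB$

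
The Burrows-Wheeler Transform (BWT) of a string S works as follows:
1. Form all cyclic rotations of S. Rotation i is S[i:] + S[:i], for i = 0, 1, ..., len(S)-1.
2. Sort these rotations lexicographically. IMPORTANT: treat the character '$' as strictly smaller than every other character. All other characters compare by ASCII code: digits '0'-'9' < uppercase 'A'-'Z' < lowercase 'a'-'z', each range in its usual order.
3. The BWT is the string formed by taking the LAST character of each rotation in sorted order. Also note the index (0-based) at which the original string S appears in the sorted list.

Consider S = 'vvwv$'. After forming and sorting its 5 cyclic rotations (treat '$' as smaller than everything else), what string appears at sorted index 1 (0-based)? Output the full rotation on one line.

All 5 rotations (rotation i = S[i:]+S[:i]):
  rot[0] = vvwv$
  rot[1] = vwv$v
  rot[2] = wv$vv
  rot[3] = v$vvw
  rot[4] = $vvwv
Sorted (with $ < everything):
  sorted[0] = $vvwv
  sorted[1] = v$vvw
  sorted[2] = vvwv$
  sorted[3] = vwv$v
  sorted[4] = wv$vv
sorted[1] = v$vvw

Answer: v$vvw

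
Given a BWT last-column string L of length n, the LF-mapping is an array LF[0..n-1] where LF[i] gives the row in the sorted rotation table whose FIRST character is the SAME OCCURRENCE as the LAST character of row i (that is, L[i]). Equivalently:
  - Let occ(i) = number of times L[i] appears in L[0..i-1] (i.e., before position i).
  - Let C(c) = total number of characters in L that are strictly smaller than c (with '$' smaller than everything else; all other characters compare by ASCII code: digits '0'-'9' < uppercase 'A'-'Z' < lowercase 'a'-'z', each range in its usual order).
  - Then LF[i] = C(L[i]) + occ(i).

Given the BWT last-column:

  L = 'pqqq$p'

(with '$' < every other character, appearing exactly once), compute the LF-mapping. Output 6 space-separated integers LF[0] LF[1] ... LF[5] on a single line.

Char counts: '$':1, 'p':2, 'q':3
C (first-col start): C('$')=0, C('p')=1, C('q')=3
L[0]='p': occ=0, LF[0]=C('p')+0=1+0=1
L[1]='q': occ=0, LF[1]=C('q')+0=3+0=3
L[2]='q': occ=1, LF[2]=C('q')+1=3+1=4
L[3]='q': occ=2, LF[3]=C('q')+2=3+2=5
L[4]='$': occ=0, LF[4]=C('$')+0=0+0=0
L[5]='p': occ=1, LF[5]=C('p')+1=1+1=2

Answer: 1 3 4 5 0 2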